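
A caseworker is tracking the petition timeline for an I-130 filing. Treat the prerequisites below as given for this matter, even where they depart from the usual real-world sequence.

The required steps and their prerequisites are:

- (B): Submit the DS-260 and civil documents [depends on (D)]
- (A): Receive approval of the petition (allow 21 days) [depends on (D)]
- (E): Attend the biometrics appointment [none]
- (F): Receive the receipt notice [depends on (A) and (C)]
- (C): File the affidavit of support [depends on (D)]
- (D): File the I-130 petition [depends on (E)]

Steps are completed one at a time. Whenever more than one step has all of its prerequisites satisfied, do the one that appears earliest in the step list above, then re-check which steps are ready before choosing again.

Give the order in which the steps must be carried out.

(E), (D), (B), (A), (C), (F)

Only (E) has no prerequisites, so it is first.
(D) needed (E), now all done → (D).
Ready: (B), (A) and (C). (B) is listed earlier → (B).
Ready: (A) and (C). (A) is listed earlier → (A).
That leaves (C) as the only ready step → (C).
(F) needed (A) and (C), now all done → (F).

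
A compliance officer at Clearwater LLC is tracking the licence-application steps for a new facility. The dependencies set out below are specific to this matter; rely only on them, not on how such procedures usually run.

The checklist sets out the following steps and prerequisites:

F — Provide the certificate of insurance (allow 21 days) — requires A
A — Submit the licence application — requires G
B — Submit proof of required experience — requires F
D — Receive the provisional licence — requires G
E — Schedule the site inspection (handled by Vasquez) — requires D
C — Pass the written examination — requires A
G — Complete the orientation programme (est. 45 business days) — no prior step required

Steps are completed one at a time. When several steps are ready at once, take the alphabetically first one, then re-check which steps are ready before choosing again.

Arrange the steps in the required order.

G has no prerequisites → G first.
A and D are both available; A has the earlier label → A.
Now C, D and F have their prerequisites met. C has the earlier label, so C next.
Ready: D and F. D has the earlier label → D.
E now also ready, so the ready set is {E, F}; E has the earlier label → E.
That leaves F as the only ready step → F.
B needed F, now all done → B.

G, A, C, D, E, F, B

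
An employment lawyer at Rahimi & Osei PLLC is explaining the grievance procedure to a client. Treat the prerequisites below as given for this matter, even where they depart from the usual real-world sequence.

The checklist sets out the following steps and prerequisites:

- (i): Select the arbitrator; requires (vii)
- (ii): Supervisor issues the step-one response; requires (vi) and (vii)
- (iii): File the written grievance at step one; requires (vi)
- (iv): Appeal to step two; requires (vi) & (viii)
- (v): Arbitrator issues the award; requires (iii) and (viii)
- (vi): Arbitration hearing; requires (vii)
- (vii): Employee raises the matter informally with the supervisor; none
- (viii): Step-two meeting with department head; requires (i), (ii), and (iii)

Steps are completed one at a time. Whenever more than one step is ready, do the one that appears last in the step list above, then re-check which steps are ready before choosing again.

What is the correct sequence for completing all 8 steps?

(vii) (vi) (iii) (ii) (i) (viii) (v) (iv)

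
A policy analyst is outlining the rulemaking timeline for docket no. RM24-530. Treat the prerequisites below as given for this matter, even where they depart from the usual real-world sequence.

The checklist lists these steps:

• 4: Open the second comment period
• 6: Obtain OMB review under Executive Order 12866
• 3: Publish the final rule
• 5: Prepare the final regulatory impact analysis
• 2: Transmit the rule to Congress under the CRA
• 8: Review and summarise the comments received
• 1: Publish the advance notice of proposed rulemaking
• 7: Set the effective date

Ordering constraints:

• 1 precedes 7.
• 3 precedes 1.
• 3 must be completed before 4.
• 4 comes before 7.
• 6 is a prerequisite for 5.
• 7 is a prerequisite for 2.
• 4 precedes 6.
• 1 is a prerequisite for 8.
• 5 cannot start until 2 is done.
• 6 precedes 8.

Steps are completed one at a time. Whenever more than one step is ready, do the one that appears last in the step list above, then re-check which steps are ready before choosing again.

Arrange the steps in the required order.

3, 1, 4, 7, 2, 6, 8, 5

Only 3 has no prerequisites, so it is first.
1 and 4 are both available; 1 is listed later → 1.
4 is the only step now ready → 4.
Now 7 and 6 have their prerequisites met. 7 is listed later, so 7 next.
Now 2 and 6 have their prerequisites met. 2 is listed later, so 2 next.
6 needed 4, now all done → 6.
Now 8 and 5 have their prerequisites met. 8 is listed later, so 8 next.
Next only 5 has its prerequisites met → 5.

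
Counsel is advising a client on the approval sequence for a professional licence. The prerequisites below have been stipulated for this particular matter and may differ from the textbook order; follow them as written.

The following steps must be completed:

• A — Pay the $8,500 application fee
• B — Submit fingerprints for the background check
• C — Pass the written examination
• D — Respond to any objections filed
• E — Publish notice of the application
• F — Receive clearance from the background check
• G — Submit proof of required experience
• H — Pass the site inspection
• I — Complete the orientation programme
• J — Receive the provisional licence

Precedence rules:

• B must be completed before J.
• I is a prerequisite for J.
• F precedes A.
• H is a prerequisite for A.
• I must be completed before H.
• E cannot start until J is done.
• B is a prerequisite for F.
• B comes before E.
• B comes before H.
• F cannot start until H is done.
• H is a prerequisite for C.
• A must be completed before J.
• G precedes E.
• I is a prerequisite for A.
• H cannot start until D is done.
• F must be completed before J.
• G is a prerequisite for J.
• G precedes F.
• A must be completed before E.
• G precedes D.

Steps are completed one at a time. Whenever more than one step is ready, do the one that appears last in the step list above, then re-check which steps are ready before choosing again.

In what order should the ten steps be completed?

I G D B H F C A J E

Nothing is required for I, G and B. I is listed later → I first.
G and B are both available; G is listed later → G.
Ready: D and B. D is listed later → D.
Next only B has its prerequisites met → B.
H needed I, D and B, now all done → H.
F and C are both available; F is listed later → F.
A now also ready, so the ready set is {C, A}; C is listed later → C.
A needed I, H and F, now all done → A.
J is the only step now ready → J.
E is the only step now ready → E.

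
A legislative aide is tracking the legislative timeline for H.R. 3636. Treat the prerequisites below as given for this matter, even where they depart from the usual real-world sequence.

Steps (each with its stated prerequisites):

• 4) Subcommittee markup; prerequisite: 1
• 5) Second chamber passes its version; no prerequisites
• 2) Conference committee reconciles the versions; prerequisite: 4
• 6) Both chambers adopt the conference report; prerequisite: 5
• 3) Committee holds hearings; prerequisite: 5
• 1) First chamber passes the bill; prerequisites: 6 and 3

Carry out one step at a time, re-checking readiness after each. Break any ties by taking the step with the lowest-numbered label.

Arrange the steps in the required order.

5, 3, 6, 1, 4, 2

5 is the only step with nothing outstanding, so it goes first.
Now 3 and 6 have their prerequisites met. 3 has the earlier label, so 3 next.
That leaves 6 as the only ready step → 6.
1 needed 3 and 6, now all done → 1.
4 needed 1, now all done → 4.
Next only 2 has its prerequisites met → 2.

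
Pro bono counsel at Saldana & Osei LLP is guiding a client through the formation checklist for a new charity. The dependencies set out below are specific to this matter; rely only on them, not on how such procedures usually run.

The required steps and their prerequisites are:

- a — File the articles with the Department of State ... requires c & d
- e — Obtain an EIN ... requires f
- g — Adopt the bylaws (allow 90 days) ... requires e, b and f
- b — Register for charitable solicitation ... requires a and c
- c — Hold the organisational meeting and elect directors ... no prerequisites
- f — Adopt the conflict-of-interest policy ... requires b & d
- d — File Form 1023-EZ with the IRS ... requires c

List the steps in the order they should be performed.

c, d, a, b, f, e, g

c has no prerequisites → c first.
d is the only step now ready → d.
Next only a has its prerequisites met → a.
Next only b has its prerequisites met → b.
That leaves f as the only ready step → f.
e needed f, now all done → e.
Next only g has its prerequisites met → g.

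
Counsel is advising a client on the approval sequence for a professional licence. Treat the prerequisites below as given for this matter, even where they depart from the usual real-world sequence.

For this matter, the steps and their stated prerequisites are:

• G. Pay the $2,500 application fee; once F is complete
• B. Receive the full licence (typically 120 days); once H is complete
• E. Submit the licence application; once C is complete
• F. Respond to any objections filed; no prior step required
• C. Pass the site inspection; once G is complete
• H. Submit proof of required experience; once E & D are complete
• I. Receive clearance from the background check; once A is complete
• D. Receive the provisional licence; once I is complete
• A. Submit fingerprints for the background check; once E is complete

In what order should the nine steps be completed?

Only F has no prerequisites, so it is first.
G needed F, now all done → G.
C needed G, now all done → C.
E needed C, now all done → E.
That leaves A as the only ready step → A.
I needed A, now all done → I.
Next only D has its prerequisites met → D.
H is the only step now ready → H.
B needed H, now all done → B.

F, G, C, E, A, I, D, H, B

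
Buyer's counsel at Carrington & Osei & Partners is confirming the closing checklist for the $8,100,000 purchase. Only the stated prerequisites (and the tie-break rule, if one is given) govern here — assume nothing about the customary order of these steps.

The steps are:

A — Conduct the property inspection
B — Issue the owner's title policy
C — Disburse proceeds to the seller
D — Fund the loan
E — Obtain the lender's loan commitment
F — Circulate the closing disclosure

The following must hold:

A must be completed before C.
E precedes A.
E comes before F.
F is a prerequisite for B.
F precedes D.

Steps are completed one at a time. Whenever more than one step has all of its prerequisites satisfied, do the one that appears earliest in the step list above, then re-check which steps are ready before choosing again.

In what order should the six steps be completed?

E → A → C → F → B → D

E is the only step with nothing outstanding, so it goes first.
Now A and F have their prerequisites met. A is listed earlier, so A next.
Now C and F have their prerequisites met. C is listed earlier, so C next.
F needed E, now all done → F.
Now B and D have their prerequisites met. B is listed earlier, so B next.
That leaves D as the only ready step → D.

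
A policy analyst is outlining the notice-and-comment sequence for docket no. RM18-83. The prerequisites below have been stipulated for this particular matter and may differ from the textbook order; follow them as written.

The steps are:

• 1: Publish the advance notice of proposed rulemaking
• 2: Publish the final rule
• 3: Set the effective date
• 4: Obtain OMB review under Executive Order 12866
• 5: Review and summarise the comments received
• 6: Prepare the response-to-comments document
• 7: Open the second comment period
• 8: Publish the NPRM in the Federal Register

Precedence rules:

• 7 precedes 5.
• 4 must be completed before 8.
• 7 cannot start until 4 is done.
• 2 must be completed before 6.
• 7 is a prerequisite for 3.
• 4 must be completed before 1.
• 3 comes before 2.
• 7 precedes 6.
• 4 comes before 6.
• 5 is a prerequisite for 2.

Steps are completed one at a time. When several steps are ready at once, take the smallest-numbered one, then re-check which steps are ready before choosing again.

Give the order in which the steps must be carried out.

4, 1, 7, 3, 5, 2, 6, 8

4 has no prerequisites → 4 first.
Now 1, 7 and 8 have their prerequisites met. 1 has the earlier label, so 1 next.
7 and 8 are both available; 7 has the earlier label → 7.
3 and 5 now also ready, so the ready set is {3, 5, 8}; 3 has the earlier label → 3.
Now 5 and 8 have their prerequisites met. 5 has the earlier label, so 5 next.
Now 2 and 8 have their prerequisites met. 2 has the earlier label, so 2 next.
6 now also ready, so the ready set is {6, 8}; 6 has the earlier label → 6.
8 needed 4, now all done → 8.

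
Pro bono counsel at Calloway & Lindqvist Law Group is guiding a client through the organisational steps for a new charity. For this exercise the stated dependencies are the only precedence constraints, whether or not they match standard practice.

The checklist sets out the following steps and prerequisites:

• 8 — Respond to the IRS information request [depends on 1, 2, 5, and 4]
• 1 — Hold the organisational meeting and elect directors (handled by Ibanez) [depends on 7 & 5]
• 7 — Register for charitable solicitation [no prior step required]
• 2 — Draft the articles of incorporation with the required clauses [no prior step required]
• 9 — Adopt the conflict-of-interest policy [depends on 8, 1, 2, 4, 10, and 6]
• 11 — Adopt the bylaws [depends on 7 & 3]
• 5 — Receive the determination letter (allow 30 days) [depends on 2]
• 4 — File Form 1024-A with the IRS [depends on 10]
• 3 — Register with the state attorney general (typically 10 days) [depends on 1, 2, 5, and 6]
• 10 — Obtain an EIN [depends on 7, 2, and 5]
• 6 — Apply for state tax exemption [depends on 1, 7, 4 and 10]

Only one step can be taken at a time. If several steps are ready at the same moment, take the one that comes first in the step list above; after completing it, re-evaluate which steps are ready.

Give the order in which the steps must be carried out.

Nothing is required for 7 and 2. 7 is listed earlier → 7 first.
Next only 2 has its prerequisites met → 2.
That leaves 5 as the only ready step → 5.
Ready: 1 and 10. 1 is listed earlier → 1.
Next only 10 has its prerequisites met → 10.
4 needed 10, now all done → 4.
Ready: 8 and 6. 8 is listed earlier → 8.
6 needed 1, 7, 4 and 10, now all done → 6.
9 and 3 are both available; 9 is listed earlier → 9.
That leaves 3 as the only ready step → 3.
11 is the only step now ready → 11.

7 → 2 → 5 → 1 → 10 → 4 → 8 → 6 → 9 → 3 → 11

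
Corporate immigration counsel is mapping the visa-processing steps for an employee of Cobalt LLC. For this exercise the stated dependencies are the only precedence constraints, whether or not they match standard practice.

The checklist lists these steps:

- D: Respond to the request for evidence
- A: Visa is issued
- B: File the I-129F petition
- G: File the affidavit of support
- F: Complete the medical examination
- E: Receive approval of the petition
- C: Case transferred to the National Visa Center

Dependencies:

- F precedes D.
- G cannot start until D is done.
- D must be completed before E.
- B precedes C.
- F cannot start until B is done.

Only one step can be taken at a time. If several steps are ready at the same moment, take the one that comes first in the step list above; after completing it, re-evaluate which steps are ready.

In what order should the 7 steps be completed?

A B F D G E C

Nothing is required for A and B. A is listed earlier → A first.
Next only B has its prerequisites met → B.
F and C are both available; F is listed earlier → F.
D and C are both available; D is listed earlier → D.
G and E now also ready, so the ready set is {G, E, C}; G is listed earlier → G.
Ready: E and C. E is listed earlier → E.
C needed B, now all done → C.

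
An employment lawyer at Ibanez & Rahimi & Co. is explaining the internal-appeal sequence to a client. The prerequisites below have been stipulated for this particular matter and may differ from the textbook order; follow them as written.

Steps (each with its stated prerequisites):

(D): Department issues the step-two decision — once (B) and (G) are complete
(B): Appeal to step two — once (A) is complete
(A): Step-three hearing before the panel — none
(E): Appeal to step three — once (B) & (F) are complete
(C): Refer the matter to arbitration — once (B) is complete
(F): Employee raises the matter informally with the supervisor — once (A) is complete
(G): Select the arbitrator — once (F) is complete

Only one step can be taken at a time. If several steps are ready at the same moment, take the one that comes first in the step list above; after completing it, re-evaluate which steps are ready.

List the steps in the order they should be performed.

Only (A) has no prerequisites, so it is first.
Ready: (B) and (F). (B) is listed earlier → (B).
(C) and (F) are both available; (C) is listed earlier → (C).
(F) is the only step now ready → (F).
Now (E) and (G) have their prerequisites met. (E) is listed earlier, so (E) next.
(G) is the only step now ready → (G).
(D) needed (B) and (G), now all done → (D).

(A) (B) (C) (F) (E) (G) (D)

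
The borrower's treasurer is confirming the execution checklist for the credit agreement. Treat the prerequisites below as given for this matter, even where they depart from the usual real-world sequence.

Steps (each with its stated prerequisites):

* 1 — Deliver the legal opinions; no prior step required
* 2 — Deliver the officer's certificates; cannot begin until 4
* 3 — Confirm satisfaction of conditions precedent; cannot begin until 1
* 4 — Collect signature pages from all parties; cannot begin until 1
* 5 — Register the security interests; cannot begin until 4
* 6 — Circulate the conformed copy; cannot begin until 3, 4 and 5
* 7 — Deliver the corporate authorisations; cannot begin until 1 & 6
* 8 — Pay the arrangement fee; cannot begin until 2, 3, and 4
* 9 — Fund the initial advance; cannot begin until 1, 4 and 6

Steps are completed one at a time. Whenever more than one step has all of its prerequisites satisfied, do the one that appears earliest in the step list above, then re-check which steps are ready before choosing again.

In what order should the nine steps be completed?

1 3 4 2 5 6 7 8 9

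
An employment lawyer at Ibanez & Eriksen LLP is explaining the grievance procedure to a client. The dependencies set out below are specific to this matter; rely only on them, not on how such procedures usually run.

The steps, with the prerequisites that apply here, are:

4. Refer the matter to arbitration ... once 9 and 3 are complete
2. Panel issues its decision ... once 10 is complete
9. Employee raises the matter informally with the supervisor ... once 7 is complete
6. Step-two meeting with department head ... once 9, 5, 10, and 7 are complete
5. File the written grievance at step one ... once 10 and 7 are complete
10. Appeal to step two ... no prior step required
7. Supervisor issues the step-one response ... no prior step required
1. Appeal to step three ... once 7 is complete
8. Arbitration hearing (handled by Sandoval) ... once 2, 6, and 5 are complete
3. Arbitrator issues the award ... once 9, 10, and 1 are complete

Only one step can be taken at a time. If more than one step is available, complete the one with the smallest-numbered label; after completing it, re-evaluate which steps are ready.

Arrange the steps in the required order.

7 and 10 have no prerequisites; 7 has the earlier label, so 7 is first.
Now 1, 9 and 10 have their prerequisites met. 1 has the earlier label, so 1 next.
Ready: 9 and 10. 9 has the earlier label → 9.
10 is the only step now ready → 10.
Now 2, 3 and 5 have their prerequisites met. 2 has the earlier label, so 2 next.
3 and 5 are both available; 3 has the earlier label → 3.
4 now also ready, so the ready set is {4, 5}; 4 has the earlier label → 4.
5 needed 7 and 10, now all done → 5.
6 needed 5, 7, 9 and 10, now all done → 6.
8 is the only step now ready → 8.

7, 1, 9, 10, 2, 3, 4, 5, 6, 8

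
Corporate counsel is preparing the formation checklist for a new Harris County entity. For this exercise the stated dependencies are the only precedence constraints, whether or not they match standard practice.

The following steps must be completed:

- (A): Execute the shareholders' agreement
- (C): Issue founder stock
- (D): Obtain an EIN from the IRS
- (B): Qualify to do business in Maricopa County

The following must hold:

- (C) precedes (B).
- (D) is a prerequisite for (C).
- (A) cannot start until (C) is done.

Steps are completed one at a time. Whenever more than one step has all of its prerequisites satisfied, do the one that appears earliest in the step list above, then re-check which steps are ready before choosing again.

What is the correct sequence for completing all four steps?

(D) has no prerequisites → (D) first.
(C) needed (D), now all done → (C).
Now (A) and (B) have their prerequisites met. (A) is listed earlier, so (A) next.
(B) needed (C), now all done → (B).

(D), (C), (A), (B)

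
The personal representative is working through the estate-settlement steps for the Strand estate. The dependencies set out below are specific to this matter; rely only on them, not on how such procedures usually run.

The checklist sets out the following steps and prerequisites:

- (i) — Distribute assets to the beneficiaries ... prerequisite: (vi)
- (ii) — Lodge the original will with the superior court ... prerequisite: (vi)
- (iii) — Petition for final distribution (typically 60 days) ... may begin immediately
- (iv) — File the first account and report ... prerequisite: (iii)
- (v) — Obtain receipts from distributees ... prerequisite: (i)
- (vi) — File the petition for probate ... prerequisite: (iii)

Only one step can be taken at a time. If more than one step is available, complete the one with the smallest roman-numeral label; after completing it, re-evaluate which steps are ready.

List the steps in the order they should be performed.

(iii) has no prerequisites → (iii) first.
(iv) and (vi) are both available; (iv) has the earlier label → (iv).
That leaves (vi) as the only ready step → (vi).
Now (i) and (ii) have their prerequisites met. (i) has the earlier label, so (i) next.
(ii) and (v) are both available; (ii) has the earlier label → (ii).
Next only (v) has its prerequisites met → (v).

(iii) → (iv) → (vi) → (i) → (ii) → (v)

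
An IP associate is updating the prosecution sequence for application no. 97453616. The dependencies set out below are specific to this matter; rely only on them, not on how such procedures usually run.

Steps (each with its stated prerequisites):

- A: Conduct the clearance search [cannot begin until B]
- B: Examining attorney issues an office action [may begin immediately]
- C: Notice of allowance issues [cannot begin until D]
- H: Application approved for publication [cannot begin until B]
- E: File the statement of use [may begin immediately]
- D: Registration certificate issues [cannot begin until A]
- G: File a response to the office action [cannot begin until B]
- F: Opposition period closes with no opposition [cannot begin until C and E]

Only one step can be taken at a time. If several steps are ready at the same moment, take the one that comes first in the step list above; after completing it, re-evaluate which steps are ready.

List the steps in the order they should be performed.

Nothing is required for B and E. B is listed earlier → B first.
A, H, E and G are all available; A is listed earlier → A.
H, E, D and G are all available; H is listed earlier → H.
Ready: E, D and G. E is listed earlier → E.
Now D and G have their prerequisites met. D is listed earlier, so D next.
C and G are both available; C is listed earlier → C.
F now also ready, so the ready set is {G, F}; G is listed earlier → G.
Next only F has its prerequisites met → F.

B, A, H, E, D, C, G, F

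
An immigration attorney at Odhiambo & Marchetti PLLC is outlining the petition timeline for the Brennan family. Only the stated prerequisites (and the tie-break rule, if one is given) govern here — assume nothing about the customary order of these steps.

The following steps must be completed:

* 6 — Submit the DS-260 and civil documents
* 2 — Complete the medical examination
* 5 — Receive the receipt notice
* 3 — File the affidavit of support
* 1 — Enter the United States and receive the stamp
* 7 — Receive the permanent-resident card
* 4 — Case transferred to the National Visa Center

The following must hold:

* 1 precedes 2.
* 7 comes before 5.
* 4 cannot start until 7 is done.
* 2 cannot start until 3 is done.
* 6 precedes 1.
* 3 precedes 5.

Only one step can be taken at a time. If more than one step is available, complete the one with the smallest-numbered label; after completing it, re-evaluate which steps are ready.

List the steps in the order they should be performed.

3 → 6 → 1 → 2 → 7 → 4 → 5

Nothing is required for 3, 6 and 7. 3 has the earlier label → 3 first.
Ready: 6 and 7. 6 has the earlier label → 6.
1 now also ready, so the ready set is {1, 7}; 1 has the earlier label → 1.
2 and 7 are both available; 2 has the earlier label → 2.
Next only 7 has its prerequisites met → 7.
4 and 5 are both available; 4 has the earlier label → 4.
5 needed 3 and 7, now all done → 5.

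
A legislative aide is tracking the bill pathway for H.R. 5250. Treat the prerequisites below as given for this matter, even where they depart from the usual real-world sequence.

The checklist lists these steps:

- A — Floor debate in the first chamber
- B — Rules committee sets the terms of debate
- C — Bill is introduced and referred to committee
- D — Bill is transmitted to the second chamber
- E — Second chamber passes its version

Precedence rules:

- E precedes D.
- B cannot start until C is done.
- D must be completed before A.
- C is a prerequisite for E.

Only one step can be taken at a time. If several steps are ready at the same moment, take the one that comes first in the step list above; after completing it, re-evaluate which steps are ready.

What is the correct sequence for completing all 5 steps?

C is the only step with nothing outstanding, so it goes first.
Now B and E have their prerequisites met. B is listed earlier, so B next.
E needed C, now all done → E.
D needed E, now all done → D.
A needed D, now all done → A.

C B E D A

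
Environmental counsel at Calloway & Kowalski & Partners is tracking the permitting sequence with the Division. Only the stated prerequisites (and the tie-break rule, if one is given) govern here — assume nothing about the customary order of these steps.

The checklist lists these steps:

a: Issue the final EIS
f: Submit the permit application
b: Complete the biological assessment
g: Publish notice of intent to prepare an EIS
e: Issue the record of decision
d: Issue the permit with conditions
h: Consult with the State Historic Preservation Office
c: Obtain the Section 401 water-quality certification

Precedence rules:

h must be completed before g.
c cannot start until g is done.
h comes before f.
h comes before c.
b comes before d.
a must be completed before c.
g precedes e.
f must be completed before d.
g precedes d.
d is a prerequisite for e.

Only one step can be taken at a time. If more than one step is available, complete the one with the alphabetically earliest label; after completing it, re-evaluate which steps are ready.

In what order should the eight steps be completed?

a, b and h have no prerequisites; a has the earlier label, so a is first.
b and h are both available; b has the earlier label → b.
Next only h has its prerequisites met → h.
f and g are both available; f has the earlier label → f.
That leaves g as the only ready step → g.
c and d are both available; c has the earlier label → c.
That leaves d as the only ready step → d.
e needed d and g, now all done → e.

a, b, h, f, g, c, d, e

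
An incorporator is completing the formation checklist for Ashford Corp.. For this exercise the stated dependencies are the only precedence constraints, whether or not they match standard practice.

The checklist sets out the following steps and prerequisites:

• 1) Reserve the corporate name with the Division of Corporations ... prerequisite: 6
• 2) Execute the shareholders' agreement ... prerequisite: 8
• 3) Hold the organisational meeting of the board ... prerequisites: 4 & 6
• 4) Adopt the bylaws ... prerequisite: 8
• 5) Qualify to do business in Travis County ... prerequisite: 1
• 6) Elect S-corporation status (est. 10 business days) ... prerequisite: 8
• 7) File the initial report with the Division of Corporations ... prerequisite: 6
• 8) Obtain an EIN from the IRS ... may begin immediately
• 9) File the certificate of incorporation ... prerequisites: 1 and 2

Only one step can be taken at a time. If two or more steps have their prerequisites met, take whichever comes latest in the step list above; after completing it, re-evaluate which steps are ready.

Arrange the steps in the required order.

8, 6, 7, 4, 3, 2, 1, 9, 5

Only 8 has no prerequisites, so it is first.
6, 4 and 2 are all available; 6 is listed later → 6.
Ready: 7, 4, 2 and 1. 7 is listed later → 7.
4, 2 and 1 are all available; 4 is listed later → 4.
Ready: 3, 2 and 1. 3 is listed later → 3.
2 and 1 are both available; 2 is listed later → 2.
1 needed 6, now all done → 1.
Now 9 and 5 have their prerequisites met. 9 is listed later, so 9 next.
That leaves 5 as the only ready step → 5.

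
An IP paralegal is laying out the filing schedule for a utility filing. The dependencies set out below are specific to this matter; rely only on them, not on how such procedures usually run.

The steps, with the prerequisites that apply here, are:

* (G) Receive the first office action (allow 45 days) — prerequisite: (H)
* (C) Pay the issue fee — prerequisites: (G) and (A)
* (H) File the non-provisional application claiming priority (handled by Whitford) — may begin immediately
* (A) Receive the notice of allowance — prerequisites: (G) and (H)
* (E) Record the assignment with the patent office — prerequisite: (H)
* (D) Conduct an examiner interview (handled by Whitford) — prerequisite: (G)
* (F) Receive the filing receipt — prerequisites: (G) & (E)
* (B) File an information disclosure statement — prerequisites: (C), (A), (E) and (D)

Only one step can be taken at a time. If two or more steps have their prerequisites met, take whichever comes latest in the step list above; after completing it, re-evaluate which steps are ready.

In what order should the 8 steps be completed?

(H) is the only step with nothing outstanding, so it goes first.
Now (E) and (G) have their prerequisites met. (E) is listed later, so (E) next.
Next only (G) has its prerequisites met → (G).
Ready: (F), (D) and (A). (F) is listed later → (F).
Ready: (D) and (A). (D) is listed later → (D).
Next only (A) has its prerequisites met → (A).
(C) is the only step now ready → (C).
Next only (B) has its prerequisites met → (B).

(H) → (E) → (G) → (F) → (D) → (A) → (C) → (B)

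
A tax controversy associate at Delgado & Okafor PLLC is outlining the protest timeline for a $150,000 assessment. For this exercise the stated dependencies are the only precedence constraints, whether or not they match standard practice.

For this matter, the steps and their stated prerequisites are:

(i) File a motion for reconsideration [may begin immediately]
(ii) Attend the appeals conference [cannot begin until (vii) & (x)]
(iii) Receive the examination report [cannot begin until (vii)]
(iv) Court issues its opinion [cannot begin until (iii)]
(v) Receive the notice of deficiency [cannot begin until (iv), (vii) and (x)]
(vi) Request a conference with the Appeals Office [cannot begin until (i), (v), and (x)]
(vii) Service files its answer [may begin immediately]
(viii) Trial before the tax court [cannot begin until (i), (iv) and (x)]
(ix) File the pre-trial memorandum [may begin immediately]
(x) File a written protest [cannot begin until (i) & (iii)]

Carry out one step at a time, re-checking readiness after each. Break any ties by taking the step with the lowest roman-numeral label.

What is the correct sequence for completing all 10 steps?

(i), (vii), (iii), (iv), (ix), (x), (ii), (v), (vi), (viii)

(i), (vii) and (ix) have no prerequisites; (i) has the earlier label, so (i) is first.
Now (vii) and (ix) have their prerequisites met. (vii) has the earlier label, so (vii) next.
Now (iii) and (ix) have their prerequisites met. (iii) has the earlier label, so (iii) next.
(iv) and (x) now also ready, so the ready set is {(iv), (ix), (x)}; (iv) has the earlier label → (iv).
Now (ix) and (x) have their prerequisites met. (ix) has the earlier label, so (ix) next.
Next only (x) has its prerequisites met → (x).
(ii), (v) and (viii) are all available; (ii) has the earlier label → (ii).
(v) and (viii) are both available; (v) has the earlier label → (v).
(vi) now also ready, so the ready set is {(vi), (viii)}; (vi) has the earlier label → (vi).
(viii) needed (i), (iv) and (x), now all done → (viii).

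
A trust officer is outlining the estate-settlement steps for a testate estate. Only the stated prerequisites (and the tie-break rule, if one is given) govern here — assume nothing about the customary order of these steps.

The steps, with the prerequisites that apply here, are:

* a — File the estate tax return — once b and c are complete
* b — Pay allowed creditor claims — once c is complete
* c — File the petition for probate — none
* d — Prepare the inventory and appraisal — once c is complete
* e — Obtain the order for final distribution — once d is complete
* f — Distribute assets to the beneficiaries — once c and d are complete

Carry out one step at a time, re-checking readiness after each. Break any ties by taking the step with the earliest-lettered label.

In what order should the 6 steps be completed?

c b a d e f

c is the only step with nothing outstanding, so it goes first.
b and d are both available; b has the earlier label → b.
a now also ready, so the ready set is {a, d}; a has the earlier label → a.
d needed c, now all done → d.
e and f are both available; e has the earlier label → e.
That leaves f as the only ready step → f.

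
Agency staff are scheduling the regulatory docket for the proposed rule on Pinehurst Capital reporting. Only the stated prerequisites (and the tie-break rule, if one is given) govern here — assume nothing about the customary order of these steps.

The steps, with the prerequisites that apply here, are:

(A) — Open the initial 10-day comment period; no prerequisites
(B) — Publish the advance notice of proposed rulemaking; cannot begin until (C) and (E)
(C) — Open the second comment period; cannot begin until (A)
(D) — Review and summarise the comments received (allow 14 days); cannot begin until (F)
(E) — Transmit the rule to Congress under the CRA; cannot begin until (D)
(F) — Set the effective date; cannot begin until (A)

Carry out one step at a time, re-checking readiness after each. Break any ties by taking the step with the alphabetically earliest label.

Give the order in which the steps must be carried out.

(A), (C), (F), (D), (E), (B)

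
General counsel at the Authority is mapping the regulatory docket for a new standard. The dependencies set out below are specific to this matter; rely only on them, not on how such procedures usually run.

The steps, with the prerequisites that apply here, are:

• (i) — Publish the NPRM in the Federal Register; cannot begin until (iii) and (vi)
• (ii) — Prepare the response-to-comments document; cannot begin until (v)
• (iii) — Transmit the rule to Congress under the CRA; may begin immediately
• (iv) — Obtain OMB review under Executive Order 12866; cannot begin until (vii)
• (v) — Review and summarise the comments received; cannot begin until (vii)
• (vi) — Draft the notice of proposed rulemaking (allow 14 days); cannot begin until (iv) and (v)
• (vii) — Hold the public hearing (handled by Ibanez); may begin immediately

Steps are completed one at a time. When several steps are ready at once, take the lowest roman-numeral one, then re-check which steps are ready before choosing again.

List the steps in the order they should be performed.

(iii) and (vii) have no prerequisites; (iii) has the earlier label, so (iii) is first.
(vii) is the only step now ready → (vii).
(iv) and (v) are both available; (iv) has the earlier label → (iv).
(v) needed (vii), now all done → (v).
Now (ii) and (vi) have their prerequisites met. (ii) has the earlier label, so (ii) next.
That leaves (vi) as the only ready step → (vi).
That leaves (i) as the only ready step → (i).

(iii), (vii), (iv), (v), (ii), (vi), (i)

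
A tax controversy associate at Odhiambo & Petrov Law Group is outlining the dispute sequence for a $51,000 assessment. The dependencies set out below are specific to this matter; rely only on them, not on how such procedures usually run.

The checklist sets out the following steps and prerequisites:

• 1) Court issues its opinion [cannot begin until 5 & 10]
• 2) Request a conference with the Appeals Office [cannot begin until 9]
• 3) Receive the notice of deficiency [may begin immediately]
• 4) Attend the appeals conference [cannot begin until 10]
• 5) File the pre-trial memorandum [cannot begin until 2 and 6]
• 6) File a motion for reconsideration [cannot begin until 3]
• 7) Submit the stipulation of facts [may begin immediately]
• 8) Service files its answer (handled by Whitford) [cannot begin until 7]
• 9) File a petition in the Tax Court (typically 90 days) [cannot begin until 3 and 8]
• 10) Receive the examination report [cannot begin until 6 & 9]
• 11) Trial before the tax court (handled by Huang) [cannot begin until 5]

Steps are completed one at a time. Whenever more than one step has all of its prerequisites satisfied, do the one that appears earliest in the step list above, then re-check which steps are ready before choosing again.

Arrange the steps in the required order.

3 and 7 have no prerequisites; 3 is listed earlier, so 3 is first.
6 now also ready, so the ready set is {6, 7}; 6 is listed earlier → 6.
That leaves 7 as the only ready step → 7.
8 needed 7, now all done → 8.
That leaves 9 as the only ready step → 9.
2 and 10 are both available; 2 is listed earlier → 2.
5 now also ready, so the ready set is {5, 10}; 5 is listed earlier → 5.
11 now also ready, so the ready set is {10, 11}; 10 is listed earlier → 10.
1 and 4 now also ready, so the ready set is {1, 4, 11}; 1 is listed earlier → 1.
Now 4 and 11 have their prerequisites met. 4 is listed earlier, so 4 next.
11 is the only step now ready → 11.

3 → 6 → 7 → 8 → 9 → 2 → 5 → 10 → 1 → 4 → 11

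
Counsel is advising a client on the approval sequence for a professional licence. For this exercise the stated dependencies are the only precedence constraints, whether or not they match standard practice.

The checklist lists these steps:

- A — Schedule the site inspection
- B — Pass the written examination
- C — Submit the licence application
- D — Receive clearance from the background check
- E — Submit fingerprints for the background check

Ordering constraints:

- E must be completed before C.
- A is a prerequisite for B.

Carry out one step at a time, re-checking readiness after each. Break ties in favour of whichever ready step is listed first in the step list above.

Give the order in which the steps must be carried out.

A → B → D → E → C

Nothing is required for A, D and E. A is listed earlier → A first.
Now B, D and E have their prerequisites met. B is listed earlier, so B next.
D and E are both available; D is listed earlier → D.
That leaves E as the only ready step → E.
That leaves C as the only ready step → C.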